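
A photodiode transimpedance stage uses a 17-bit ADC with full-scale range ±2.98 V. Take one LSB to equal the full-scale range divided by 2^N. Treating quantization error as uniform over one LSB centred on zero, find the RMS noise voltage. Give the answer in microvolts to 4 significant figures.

13.13 µV

The full-scale span is 2.98 − (-2.98) = 5.96 V.
Step size = 5.96/131072 V = 45.4712 µV.
For a uniform distribution on [−LSB/2, +LSB/2], V_rms = LSB/√12 = 45.4712 µV/3.4641 = 13.13 µV.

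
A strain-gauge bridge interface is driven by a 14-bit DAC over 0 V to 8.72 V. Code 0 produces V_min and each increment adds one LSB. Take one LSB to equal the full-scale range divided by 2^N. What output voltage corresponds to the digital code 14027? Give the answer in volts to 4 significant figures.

7.466 V

Full-scale range = 8.72 V. LSB = 8.72 V / 2^14.
V_out = V_min + code × LSB = 0 V + 14027 × 8.72 V / 16384
      = 0 V + 7.46554 V = 7.46554 V.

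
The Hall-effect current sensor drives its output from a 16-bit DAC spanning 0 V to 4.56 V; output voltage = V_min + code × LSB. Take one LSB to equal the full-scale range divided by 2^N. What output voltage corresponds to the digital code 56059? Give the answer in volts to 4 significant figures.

Span = 4.56 V. LSB = 4.56 V / 2^16.
V_out = V_min + code × LSB = 0 V + 56059 × 4.56 V / 65536
      = 0 V + 3.90059 V = 3.90059 V.

3.901 V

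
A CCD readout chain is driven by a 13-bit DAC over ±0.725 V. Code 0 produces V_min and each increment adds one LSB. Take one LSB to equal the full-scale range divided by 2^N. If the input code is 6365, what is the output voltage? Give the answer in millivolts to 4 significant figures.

The full-scale span is 0.725 − (-0.725) = 1.45 V. LSB = 1.45 V / 2^13.
V_out = -0.725 + 6365 × (1.45/8192) V
      = -0.725 + 1.12662 = 0.401617 V.

401.6 mV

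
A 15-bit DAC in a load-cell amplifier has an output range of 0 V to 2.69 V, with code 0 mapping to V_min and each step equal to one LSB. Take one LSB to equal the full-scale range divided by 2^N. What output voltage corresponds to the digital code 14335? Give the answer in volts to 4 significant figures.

Full-scale range = 2.69 V. LSB = 2.69 V / 2^15.
Output = V_min + (14335/32768) × range = 0 + 0.437469 × 2.69 V
      = 0 V + 1.17679 V = 1.17679 V.

1.177 V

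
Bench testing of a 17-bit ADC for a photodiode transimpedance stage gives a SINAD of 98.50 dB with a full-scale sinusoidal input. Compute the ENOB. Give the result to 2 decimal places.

16.07 bits

ENOB = (SINAD − 1.76) / 6.02 = (98.50 − 1.76) / 6.02 = 96.74 / 6.02 = 16.0698.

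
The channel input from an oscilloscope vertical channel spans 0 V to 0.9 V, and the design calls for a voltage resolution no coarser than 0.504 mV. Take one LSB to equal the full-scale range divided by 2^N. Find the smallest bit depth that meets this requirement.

11 bits

Full-scale range = 0.9 V.
0.9 V / 0.504 mV = 1786. Since 2^10 = 1024 and 2^11 = 2048, N = 11.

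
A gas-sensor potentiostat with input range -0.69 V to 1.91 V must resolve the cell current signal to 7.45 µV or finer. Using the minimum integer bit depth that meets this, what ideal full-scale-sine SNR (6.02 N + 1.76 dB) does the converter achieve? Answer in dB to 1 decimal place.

Range = 1.91 − (-0.69) = 2.6 V.
2.6 V / 7.45 µV = 349000. Since 2^18 = 262144 and 2^19 = 524288, N = 19.
Ideal SNR at N = 19: 6.02·19 + 1.76 = 116.1 dB.

116.1 dB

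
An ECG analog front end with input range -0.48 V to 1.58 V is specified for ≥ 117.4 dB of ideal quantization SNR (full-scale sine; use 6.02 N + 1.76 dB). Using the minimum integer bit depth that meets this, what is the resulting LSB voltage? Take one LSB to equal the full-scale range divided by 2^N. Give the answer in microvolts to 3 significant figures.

The full-scale span is 1.58 − (-0.48) = 2.06 V.
Required N = ⌈(117.4 − 1.76)/6.02⌉ = ⌈19.209⌉ = 20.
One LSB is 2.06 V / 1048576 = 1.96 µV.

1.96 µV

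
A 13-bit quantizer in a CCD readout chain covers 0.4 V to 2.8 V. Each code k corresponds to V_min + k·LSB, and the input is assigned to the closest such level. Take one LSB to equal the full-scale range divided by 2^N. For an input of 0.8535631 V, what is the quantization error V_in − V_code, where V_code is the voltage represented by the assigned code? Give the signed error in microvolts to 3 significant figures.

+47.5 µV

Full-scale range = 2.8 V − (0.4 V) = 2.4 V. LSB = 2.4 V / 2^13 ≈ 293.0 µV.
(0.8535631 − (0.4)) / LSB = 0.4535631 × 8192/2.4 = 1548.1620. Nearest integer: k = 1548.
V_code = 0.4 + (1548/8192) × 2.4 = 0.8535156250 V.
V_in − V_code = 0.8535631 − (0.8535156250) = +47.5 µV.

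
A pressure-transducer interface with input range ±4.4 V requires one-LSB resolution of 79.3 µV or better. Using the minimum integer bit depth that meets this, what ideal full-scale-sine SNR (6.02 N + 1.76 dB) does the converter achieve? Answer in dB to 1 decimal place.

Full-scale range = 4.4 V − (-4.4 V) = 8.8 V.
8.8 V / 79.3 µV = 111000. Since 2^16 = 65536 and 2^17 = 131072, N = 17.
SNR = 6.02 × 17 + 1.76 = 104.10 dB.

104.1 dB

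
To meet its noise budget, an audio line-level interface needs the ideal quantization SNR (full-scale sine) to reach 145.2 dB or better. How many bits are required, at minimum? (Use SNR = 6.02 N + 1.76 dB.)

Solving 6.02 N ≥ 145.2 − 1.76: N ≥ 23.827. Round up → N = 24.

24 bits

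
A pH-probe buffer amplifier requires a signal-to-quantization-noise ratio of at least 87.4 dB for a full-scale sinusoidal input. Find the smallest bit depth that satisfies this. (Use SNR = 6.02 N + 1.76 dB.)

15 bits

N ≥ (87.4 − 1.76)/6.02 = 14.226 → N_min = 15.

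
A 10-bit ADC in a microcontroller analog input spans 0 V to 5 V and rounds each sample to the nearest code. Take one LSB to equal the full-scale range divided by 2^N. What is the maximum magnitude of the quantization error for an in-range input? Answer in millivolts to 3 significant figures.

Span = 5 V.
LSB = 5 V ÷ 2^10 = 5/1024 V = 4.8828 mV.
Worst-case error for round-to-nearest is half an LSB: 2.44 mV.

2.44 mV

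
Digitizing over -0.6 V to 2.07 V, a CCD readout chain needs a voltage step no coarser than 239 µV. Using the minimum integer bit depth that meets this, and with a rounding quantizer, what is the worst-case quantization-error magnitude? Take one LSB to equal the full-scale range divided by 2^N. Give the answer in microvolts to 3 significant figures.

The full-scale span is 2.07 − (-0.6) = 2.67 V.
Required number of levels: 2.67/239 µV = 11172; smallest N with 2^N ≥ that is 14.
Step size = 2.67/16384 V = 162.96 µV.
Half an LSB is 81.5 µV.

81.5 µV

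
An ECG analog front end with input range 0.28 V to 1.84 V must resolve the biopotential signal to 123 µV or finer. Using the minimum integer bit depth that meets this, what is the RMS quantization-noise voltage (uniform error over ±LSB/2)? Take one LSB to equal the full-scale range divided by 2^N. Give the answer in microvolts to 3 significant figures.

Range = 1.84 − (0.28) = 1.56 V.
1.56 V / 123 µV = 12680. Since 2^13 = 8192 and 2^14 = 16384, N = 14.
Step size = 1.56/16384 V = 95.215 µV.
RMS noise = LSB/√12 = 27.5 µV.

27.5 µV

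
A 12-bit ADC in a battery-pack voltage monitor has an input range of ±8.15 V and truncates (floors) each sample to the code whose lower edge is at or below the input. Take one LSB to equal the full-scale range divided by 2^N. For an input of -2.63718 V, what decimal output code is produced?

1385

The full-scale span is 8.15 − (-8.15) = 16.3 V. LSB = 16.3 V / 2^12 ≈ 3.979 mV.
(V_in − V_min) × 2^12/range = (-2.63718 − (-8.15)) × 4096/16.3 = 1385.307.
Floor → code = 1385.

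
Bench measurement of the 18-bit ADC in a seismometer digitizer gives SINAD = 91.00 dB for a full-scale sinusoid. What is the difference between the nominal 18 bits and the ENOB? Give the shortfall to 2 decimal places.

3.18 bits

N_eff = (91.00 − 1.76)/6.02 = 14.8239 bits.
Shortfall = 18 − 14.8239 = 3.1761 bits.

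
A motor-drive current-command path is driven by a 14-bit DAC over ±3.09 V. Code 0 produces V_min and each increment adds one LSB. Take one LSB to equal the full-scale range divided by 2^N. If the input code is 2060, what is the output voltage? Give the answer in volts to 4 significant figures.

-2.313 V

The full-scale span is 3.09 − (-3.09) = 6.18 V. LSB = 6.18 V / 2^14.
Output = V_min + (2060/16384) × range = -3.09 + 0.125732 × 6.18 V
      = -3.09 + 0.777026 = -2.31297 V.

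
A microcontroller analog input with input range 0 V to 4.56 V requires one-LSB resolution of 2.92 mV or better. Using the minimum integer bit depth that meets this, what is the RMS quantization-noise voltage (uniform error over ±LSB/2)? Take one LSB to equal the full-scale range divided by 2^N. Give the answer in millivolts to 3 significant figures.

Full-scale range = 4.56 V.
Levels needed ≥ 4.56/2.92 mV = 1562. 2^11 = 2048 suffices, so N_min = 11.
Step size = 4.56/2048 V = 2.2266 mV.
σ_q = LSB/√12 = 2.2266 mV/3.4641 = 0.643 mV.

0.643 mV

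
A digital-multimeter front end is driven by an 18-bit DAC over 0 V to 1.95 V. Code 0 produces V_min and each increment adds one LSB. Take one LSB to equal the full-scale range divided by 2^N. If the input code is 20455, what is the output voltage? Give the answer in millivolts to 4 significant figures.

Span = 1.95 V. LSB = 1.95 V / 2^18.
Output = V_min + (20455/262144) × range = 0 + 0.0780296 × 1.95 V
      = 0 V + 0.152158 V = 0.152158 V.

152.2 mV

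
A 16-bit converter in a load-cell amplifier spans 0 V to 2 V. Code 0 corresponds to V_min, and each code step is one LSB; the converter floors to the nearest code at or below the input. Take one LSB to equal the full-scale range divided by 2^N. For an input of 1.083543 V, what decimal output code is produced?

V_FS = 2 V. LSB = 2 V / 2^16 ≈ 30.52 µV.
code = ⌊(V_in − V_min)/LSB⌋ = ⌊(V_in − V_min) × 2^16 / range⌋
     = ⌊(1.083543 − (0)) × 65536 / 2⌋ = ⌊1.083543 × 65536/2⌋
     = ⌊35505.537⌋ = 35505.

35505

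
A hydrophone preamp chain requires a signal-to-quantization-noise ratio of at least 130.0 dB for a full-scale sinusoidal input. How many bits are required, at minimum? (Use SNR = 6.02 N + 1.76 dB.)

N ≥ (130.0 − 1.76)/6.02 = 21.302 → N_min = 22.

22 bits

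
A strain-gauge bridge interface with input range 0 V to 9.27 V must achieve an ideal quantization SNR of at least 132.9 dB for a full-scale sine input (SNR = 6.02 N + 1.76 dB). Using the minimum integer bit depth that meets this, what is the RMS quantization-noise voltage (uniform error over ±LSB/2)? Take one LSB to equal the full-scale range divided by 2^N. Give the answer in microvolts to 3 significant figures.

Range is 9.27 V.
6.02 N + 1.76 ≥ 132.9 gives N ≥ 21.784, so the minimum integer is 22.
One LSB is 9.27 V / 4194304 = 2.2101 µV.
σ_q = LSB/√12 = 2.2101 µV/3.4641 = 0.638 µV.

0.638 µV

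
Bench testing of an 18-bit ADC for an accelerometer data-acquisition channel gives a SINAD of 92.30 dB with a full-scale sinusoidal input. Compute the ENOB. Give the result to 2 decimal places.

ENOB = (SINAD − 1.76) / 6.02 = (92.30 − 1.76) / 6.02 = 90.54 / 6.02 = 15.0399.

15.04 bits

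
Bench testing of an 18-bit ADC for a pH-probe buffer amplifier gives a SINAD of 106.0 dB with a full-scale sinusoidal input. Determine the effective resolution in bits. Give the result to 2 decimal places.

17.32 bits

Inverting SNR = 6.02 N + 1.76: N_eff = (106.0 − 1.76)/6.02 = 17.3156.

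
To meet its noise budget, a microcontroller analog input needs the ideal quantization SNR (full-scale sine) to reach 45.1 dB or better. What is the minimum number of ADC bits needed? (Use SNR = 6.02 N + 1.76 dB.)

N ≥ (45.1 − 1.76)/6.02 = 7.199 → N_min = 8.

8 bits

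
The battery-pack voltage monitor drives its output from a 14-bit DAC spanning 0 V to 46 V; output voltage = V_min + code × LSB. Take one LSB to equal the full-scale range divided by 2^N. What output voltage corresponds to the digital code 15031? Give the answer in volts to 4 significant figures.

Span = 46 V. LSB = 46 V / 2^14.
V_out = V_min + code × LSB = 0 V + 15031 × 46 V / 16384
      = 0 V + 42.2013 V = 42.2013 V.

42.20 V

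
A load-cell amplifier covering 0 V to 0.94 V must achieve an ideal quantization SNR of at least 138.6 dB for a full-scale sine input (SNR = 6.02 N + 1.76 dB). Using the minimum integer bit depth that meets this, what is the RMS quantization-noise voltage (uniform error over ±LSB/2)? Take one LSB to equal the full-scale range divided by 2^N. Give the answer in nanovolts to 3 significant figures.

Full-scale range = 0.94 V.
N ≥ (138.6 − 1.76)/6.02 = 22.731 → N_min = 23.
LSB = 0.94 V ÷ 2^23 = 0.94/8388608 V = 112.06 nV.
RMS noise = LSB/√12 = 32.3 nV.

32.3 nV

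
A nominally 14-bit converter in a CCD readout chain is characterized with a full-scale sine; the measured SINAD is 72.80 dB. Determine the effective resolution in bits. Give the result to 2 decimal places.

11.80 bits

Inverting SNR = 6.02 N + 1.76: N_eff = (72.80 − 1.76)/6.02 = 11.8007.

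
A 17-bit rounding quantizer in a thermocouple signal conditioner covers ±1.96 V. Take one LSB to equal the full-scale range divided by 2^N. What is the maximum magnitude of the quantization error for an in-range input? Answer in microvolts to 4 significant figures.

14.95 µV

The full-scale span is 1.96 − (-1.96) = 3.92 V.
One LSB is 3.92 V / 131072 = 29.9072 µV.
Worst-case error for round-to-nearest is half an LSB: 14.95 µV.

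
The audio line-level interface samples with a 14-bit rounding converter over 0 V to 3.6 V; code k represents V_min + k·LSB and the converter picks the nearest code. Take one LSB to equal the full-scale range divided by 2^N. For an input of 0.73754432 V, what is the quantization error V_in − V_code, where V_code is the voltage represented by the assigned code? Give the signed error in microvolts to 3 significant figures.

V_FS = 3.6 V. LSB = 3.6 V / 2^14 ≈ 219.7 µV.
(0.73754432 − (0)) / LSB = 0.73754432 × 16384/3.6 = 3356.6461. Nearest integer: k = 3357.
V_code = 0 + (3357/16384) × 3.6 = 0.73762207031 V.
V_in − V_code = 0.73754432 − (0.73762207031) = −77.8 µV.

−77.8 µV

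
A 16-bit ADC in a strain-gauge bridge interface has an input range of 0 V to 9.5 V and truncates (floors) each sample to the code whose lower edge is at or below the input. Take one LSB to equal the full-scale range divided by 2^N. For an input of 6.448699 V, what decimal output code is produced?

V_FS = 9.5 V. LSB = 9.5 V / 2^16 ≈ 145.0 µV.
code = ⌊(V_in − V_min)/LSB⌋ = ⌊(V_in − V_min) × 2^16 / range⌋
     = ⌊(6.448699 − (0)) × 65536 / 9.5⌋ = ⌊6.448699 × 65536/9.5⌋
     = ⌊44486.520⌋ = 44486.

44486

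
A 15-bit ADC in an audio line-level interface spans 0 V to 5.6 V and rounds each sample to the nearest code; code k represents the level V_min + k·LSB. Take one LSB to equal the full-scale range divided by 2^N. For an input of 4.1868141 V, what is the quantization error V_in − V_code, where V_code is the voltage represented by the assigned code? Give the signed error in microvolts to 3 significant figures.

−26.7 µV

Span = 5.6 V. LSB = 5.6 V / 2^15 ≈ 170.9 µV.
(4.1868141 − (0)) / LSB = 4.1868141 × 32768/5.6 = 24498.8436. Nearest integer: k = 24499.
Reconstructed level: 0 + 24499 × 5.6/32768 V = 4.1868408203 V.
V_in − V_code = 4.1868141 − (4.1868408203) = −26.7 µV.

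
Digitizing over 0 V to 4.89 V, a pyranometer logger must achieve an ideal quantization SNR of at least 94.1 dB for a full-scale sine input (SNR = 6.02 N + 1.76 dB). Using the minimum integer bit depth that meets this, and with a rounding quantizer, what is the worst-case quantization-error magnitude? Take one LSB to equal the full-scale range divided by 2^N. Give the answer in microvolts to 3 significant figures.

37.3 µV

V_FS = 4.89 V.
N ≥ (94.1 − 1.76)/6.02 = 15.339 → N_min = 16.
One LSB is 4.89 V / 65536 = 74.615 µV.
|e|_max = LSB/2 = 37.3 µV.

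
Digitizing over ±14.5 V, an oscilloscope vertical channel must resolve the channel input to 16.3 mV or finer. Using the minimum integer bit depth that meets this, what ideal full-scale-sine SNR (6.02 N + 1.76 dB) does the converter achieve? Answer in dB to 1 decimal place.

68.0 dB

The full-scale span is 14.5 − (-14.5) = 29 V.
Required number of levels: 29/16.3 mV = 1779.1; smallest N with 2^N ≥ that is 11.
SNR = 6.02 × 11 + 1.76 = 67.98 dB.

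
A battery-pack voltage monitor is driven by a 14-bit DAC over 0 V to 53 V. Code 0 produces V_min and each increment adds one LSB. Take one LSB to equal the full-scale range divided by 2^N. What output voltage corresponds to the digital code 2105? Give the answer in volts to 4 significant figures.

6.809 V

Span = 53 V. LSB = 53 V / 2^14.
Output = V_min + (2105/16384) × range = 0 + 0.128479 × 53 V
      = 0 V + 6.80939 V = 6.80939 V.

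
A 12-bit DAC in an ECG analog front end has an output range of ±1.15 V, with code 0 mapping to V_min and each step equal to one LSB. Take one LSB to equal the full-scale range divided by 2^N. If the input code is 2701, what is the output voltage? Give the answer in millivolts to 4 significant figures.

366.7 mV

Full-scale range = 1.15 V − (-1.15 V) = 2.3 V. LSB = 2.3 V / 2^12.
V_out = V_min + code × LSB = -1.15 V + 2701 × 2.3 V / 4096
      = -1.15 + 1.51667 = 0.366675 V.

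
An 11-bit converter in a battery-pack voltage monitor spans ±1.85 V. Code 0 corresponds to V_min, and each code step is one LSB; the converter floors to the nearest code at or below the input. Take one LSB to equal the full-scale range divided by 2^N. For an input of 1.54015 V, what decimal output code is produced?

The full-scale span is 1.85 − (-1.85) = 3.7 V. LSB = 3.7 V / 2^11 ≈ 1.807 mV.
code = ⌊(V_in − V_min)/LSB⌋ = ⌊(V_in − V_min) × 2^11 / range⌋
     = ⌊(1.54015 − (-1.85)) × 2048 / 3.7⌋ = ⌊3.39015 × 2048/3.7⌋
     = ⌊1876.494⌋ = 1876.

1876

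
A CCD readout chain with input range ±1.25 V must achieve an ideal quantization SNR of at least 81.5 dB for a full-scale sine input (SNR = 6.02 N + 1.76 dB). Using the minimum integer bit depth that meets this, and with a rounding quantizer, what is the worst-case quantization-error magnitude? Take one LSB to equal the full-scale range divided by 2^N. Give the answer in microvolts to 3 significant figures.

Range = 1.25 − (-1.25) = 2.5 V.
Required N = ⌈(81.5 − 1.76)/6.02⌉ = ⌈13.246⌉ = 14.
LSB = 2.5 V ÷ 2^14 = 2.5/16384 V = 152.59 µV.
Max error for round-to-nearest is LSB/2 = 76.3 µV.

76.3 µV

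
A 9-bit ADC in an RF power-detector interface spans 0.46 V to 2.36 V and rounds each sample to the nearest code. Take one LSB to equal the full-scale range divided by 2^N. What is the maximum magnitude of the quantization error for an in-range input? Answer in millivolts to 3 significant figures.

1.86 mV

Range = 2.36 − (0.46) = 1.9 V.
LSB = 1.9 V / 2^9 = 3.7109 mV.
|e|_max = LSB/2 = 1.86 mV.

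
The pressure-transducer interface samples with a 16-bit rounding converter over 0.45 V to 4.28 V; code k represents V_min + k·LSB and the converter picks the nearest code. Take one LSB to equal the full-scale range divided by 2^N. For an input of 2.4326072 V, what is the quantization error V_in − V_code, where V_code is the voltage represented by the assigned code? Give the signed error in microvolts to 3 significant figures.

The full-scale span is 4.28 − (0.45) = 3.83 V. LSB = 3.83 V / 2^16 ≈ 58.44 µV.
(2.4326072 − (0.45)) / LSB = 1.9826072 × 65536/3.83 = 33924.8422. Nearest integer: k = 33925.
V_code = V_min + k × range/2^16 = 0.45 + 33925 × 3.83/65536 = 2.4326164246 V.
Error = V_in − V_code = 2.4326072 − (2.4326164246) = −9.22 µV.

−9.22 µV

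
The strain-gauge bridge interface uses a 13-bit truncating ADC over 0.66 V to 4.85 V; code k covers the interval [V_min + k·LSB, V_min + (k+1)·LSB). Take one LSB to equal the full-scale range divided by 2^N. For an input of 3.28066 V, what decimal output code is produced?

5123

The full-scale span is 4.85 − (0.66) = 4.19 V. LSB = 4.19 V / 2^13 ≈ 0.5115 mV.
code = ⌊(V_in − V_min)/LSB⌋ = ⌊(V_in − V_min) × 2^13 / range⌋
     = ⌊(3.28066 − (0.66)) × 8192 / 4.19⌋ = ⌊2.62066 × 8192/4.19⌋
     = ⌊5123.734⌋ = 5123.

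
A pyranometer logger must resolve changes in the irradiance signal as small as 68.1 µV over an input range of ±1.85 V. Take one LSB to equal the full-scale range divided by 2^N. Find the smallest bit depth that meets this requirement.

16 bits

The full-scale span is 1.85 − (-1.85) = 3.7 V.
Need 2^N ≥ 3.7 V / 68.1 µV = 54330 → N_min = 16.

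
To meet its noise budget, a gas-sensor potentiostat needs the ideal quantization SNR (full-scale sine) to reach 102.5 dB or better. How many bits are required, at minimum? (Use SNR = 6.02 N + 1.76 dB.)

N ≥ (102.5 − 1.76)/6.02 = 16.734 → N_min = 17.

17 bits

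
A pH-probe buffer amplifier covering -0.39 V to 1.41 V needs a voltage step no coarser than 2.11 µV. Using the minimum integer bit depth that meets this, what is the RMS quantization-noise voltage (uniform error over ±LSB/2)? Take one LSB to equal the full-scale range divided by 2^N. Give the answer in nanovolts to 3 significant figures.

Full-scale range = 1.41 V − (-0.39 V) = 1.8 V.
Required number of levels: 1.8/2.11 µV = 853080; smallest N with 2^N ≥ that is 20.
Step size = 1.8/1048576 V = 1.7166 µV.
σ_q = LSB/√12 = 1.7166 µV/3.4641 = 496 nV.

496 nV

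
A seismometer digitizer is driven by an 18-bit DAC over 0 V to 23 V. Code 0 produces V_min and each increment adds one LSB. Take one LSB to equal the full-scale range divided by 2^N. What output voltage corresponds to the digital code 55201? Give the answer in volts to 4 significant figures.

4.843 V

V_FS = 23 V. LSB = 23 V / 2^18.
V_out = V_min + code × LSB = 0 V + 55201 × 23 V / 262144
      = 0 V + 4.84323 V = 4.84323 V.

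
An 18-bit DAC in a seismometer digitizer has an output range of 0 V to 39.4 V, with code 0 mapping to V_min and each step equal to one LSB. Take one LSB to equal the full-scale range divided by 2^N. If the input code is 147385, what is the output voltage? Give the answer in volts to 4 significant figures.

Span = 39.4 V. LSB = 39.4 V / 2^18.
V_out = 0 + 147385 × (39.4/262144) V
      = 0 + 22.1518 = 22.1518 V.

22.15 V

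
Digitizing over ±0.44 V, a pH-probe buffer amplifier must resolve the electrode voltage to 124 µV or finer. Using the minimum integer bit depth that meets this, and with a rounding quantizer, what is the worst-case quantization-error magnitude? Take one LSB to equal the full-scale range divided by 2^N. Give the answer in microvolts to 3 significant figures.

Span: 0.44 V − (-0.44 V) = 0.88 V.
Required number of levels: 0.88/124 µV = 7096.8; smallest N with 2^N ≥ that is 13.
One LSB is 0.88 V / 8192 = 107.42 µV.
Max error for round-to-nearest is LSB/2 = 53.7 µV.

53.7 µV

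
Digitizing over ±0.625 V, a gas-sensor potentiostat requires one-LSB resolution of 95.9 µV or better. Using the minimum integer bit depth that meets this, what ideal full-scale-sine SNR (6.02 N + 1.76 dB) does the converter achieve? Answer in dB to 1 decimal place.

Full-scale range = 0.625 V − (-0.625 V) = 1.25 V.
Need 2^N ≥ 1.25 V / 95.9 µV = 13030 → N_min = 14.
SNR = 6.02 × 14 + 1.76 = 86.04 dB.

86.0 dB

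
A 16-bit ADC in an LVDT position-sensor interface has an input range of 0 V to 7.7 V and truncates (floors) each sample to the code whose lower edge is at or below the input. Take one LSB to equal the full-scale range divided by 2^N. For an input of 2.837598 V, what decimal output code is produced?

24151

Span = 7.7 V. LSB = 7.7 V / 2^16 ≈ 117.5 µV.
V_in − V_min = 2.837598 − (0) = 2.837598 V.
Divide by LSB: 2.837598 × 65536/7.7 = 24151.2757.
Truncating gives code 24151.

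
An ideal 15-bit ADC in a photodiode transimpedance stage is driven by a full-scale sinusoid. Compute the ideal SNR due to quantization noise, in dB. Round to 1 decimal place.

SNR = 6.02·15 + 1.76 = 92.06 dB.

92.1 dB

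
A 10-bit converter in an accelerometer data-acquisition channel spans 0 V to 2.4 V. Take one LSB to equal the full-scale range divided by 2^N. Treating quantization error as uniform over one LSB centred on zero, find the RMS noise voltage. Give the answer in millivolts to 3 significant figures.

0.677 mV

Span = 2.4 V.
LSB = 2.4 V ÷ 2^10 = 2.4/1024 V = 2.3438 mV.
RMS of a uniform error over width LSB is LSB/√12 = 0.677 mV.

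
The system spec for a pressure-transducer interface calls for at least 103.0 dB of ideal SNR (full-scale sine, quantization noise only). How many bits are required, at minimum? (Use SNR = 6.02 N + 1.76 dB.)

Solving 6.02 N ≥ 103.0 − 1.76: N ≥ 16.817. Round up → N = 17.

17 bits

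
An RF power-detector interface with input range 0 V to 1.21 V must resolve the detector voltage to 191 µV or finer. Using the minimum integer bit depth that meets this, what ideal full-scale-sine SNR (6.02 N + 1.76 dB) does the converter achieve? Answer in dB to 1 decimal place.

80.0 dB

V_FS = 1.21 V.
Levels needed ≥ 1.21/191 µV = 6335. 2^13 = 8192 suffices, so N_min = 13.
Ideal SNR at N = 13: 6.02·13 + 1.76 = 80.0 dB.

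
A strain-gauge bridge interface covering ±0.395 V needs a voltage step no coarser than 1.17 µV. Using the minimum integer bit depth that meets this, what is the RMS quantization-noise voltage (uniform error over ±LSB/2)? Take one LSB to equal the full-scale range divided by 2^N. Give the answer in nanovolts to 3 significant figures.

217 nV

Span: 0.395 V − (-0.395 V) = 0.79 V.
Levels needed ≥ 0.79/1.17 µV = 675200. 2^20 = 1048576 suffices, so N_min = 20.
LSB = 0.79 V / 2^20 = 0.75340 µV.
RMS noise = LSB/√12 = 217 nV.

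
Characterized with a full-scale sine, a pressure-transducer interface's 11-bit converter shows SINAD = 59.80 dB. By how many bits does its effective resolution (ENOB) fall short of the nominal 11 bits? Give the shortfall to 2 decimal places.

Effective bits = (59.80 − 1.76)/6.02 = 9.6412.
Lost resolution: 11 − 9.6412 = 1.3588 bits.

1.36 bits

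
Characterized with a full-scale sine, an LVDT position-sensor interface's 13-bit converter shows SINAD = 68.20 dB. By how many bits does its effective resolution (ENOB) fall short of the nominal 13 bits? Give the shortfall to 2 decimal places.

N_eff = (68.20 − 1.76)/6.02 = 11.0365 bits.
Lost resolution: 13 − 11.0365 = 1.9635 bits.

1.96 bits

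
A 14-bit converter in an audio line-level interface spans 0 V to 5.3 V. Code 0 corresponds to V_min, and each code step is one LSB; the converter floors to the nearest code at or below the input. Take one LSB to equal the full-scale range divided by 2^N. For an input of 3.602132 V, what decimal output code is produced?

Span = 5.3 V. LSB = 5.3 V / 2^14 ≈ 323.5 µV.
code = ⌊(V_in − V_min)/LSB⌋ = ⌊(V_in − V_min) × 2^14 / range⌋
     = ⌊(3.602132 − (0)) × 16384 / 5.3⌋ = ⌊3.602132 × 16384/5.3⌋
     = ⌊11135.345⌋ = 11135.

11135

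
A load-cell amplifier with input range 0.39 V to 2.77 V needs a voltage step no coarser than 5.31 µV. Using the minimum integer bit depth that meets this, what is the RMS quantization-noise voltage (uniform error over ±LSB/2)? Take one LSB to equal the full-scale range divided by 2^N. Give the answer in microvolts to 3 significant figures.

1.31 µV

Range = 2.77 − (0.39) = 2.38 V.
Need 2^N ≥ 2.38 V / 5.31 µV = 448200 → N_min = 19.
Step size = 2.38/524288 V = 4.5395 µV.
V_rms = LSB/√12 = 1.31 µV.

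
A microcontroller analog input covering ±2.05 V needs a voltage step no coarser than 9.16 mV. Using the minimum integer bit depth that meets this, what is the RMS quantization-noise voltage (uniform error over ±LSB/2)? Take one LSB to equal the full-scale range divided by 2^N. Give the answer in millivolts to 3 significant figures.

2.31 mV

Full-scale range = 2.05 V − (-2.05 V) = 4.1 V.
Levels needed ≥ 4.1/9.16 mV = 447.6. 2^9 = 512 suffices, so N_min = 9.
One LSB is 4.1 V / 512 = 8.0078 mV.
RMS noise = LSB/√12 = 2.31 mV.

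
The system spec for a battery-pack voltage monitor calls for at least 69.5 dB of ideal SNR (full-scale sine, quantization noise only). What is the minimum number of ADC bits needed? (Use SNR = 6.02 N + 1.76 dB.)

12 bits

6.02 N + 1.76 ≥ 69.5 gives N ≥ 11.252, so the minimum integer is 12.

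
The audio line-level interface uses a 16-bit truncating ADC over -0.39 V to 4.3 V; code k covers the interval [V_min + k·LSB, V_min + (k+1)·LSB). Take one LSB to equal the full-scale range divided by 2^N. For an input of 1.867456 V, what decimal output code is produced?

The full-scale span is 4.3 − (-0.39) = 4.69 V. LSB = 4.69 V / 2^16 ≈ 71.56 µV.
V_in − V_min = 1.867456 − (-0.39) = 2.257456 V.
Divide by LSB: 2.257456 × 65536/4.69 = 31544.6986.
Truncating gives code 31544.

31544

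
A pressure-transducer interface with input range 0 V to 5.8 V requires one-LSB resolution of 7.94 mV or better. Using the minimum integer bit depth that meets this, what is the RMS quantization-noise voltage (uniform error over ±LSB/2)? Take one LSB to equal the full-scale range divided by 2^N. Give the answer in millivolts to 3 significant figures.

Full-scale range = 5.8 V.
Required number of levels: 5.8/7.94 mV = 730.48; smallest N with 2^N ≥ that is 10.
LSB = 5.8 V / 2^10 = 5.6641 mV.
V_rms = LSB/√12 = 1.64 mV.

1.64 mV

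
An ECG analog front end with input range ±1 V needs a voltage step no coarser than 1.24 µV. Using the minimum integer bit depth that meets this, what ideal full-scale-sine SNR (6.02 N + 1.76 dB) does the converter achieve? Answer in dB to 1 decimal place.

Full-scale range = 1 V − (-1 V) = 2 V.
Levels needed ≥ 2/1.24 µV = 1.613e6. 2^21 = 2097152 suffices, so N_min = 21.
SNR = 6.02 × 21 + 1.76 = 128.18 dB.

128.2 dB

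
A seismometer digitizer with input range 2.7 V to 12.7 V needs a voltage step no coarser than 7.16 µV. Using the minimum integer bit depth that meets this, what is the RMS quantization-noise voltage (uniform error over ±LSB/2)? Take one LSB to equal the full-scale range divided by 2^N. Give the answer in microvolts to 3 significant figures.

Range = 12.7 − (2.7) = 10 V.
Levels needed ≥ 10/7.16 µV = 1.397e6. 2^21 = 2097152 suffices, so N_min = 21.
LSB = 10 V ÷ 2^21 = 10/2097152 V = 4.7684 µV.
V_rms = LSB/√12 = 1.38 µV.

1.38 µV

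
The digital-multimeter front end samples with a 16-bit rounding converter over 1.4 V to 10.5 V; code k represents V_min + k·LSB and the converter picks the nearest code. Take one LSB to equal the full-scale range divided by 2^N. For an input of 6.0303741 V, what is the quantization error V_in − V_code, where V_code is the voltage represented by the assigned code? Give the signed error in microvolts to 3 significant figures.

The full-scale span is 10.5 − (1.4) = 9.1 V. LSB = 9.1 V / 2^16 ≈ 138.9 µV.
(V_in − V_min)/LSB = (6.0303741 − (1.4)) × 65536/9.1 = 33346.8348 → nearest code k = 33347.
Reconstructed level: 1.4 + 33347 × 9.1/65536 V = 6.0303970337 V.
V_in − V_code = 6.0303741 − (6.0303970337) = −22.9 µV.

−22.9 µV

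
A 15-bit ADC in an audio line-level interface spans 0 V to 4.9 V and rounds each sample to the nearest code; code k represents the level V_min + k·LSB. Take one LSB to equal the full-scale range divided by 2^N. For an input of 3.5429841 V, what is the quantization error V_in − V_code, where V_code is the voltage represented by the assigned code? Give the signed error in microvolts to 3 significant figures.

+24.5 µV

V_FS = 4.9 V. LSB = 4.9 V / 2^15 ≈ 149.5 µV.
(V_in − V_min)/LSB = (3.5429841 − (0)) × 32768/4.9 = 23693.1639 → nearest code k = 23693.
Reconstructed level: 0 + 23693 × 4.9/32768 V = 3.5429595947 V.
V_in − V_code = 3.5429841 − (3.5429595947) = +24.5 µV.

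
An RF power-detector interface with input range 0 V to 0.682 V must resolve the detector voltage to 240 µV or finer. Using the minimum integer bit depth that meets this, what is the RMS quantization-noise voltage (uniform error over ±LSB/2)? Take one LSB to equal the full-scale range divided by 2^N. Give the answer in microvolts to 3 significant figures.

48.1 µV

Range is 0.682 V.
0.682 V / 240 µV = 2842. Since 2^11 = 2048 and 2^12 = 4096, N = 12.
LSB = 0.682 V / 2^12 = 166.50 µV.
V_rms = LSB/√12 = 48.1 µV.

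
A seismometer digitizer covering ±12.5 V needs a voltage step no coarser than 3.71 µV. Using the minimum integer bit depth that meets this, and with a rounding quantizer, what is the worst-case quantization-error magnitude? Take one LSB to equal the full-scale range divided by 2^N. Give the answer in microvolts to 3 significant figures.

1.49 µV

Span: 12.5 V − (-12.5 V) = 25 V.
Need 2^N ≥ 25 V / 3.71 µV = 6.739e6 → N_min = 23.
LSB = 25 V ÷ 2^23 = 25/8388608 V = 2.9802 µV.
|e|_max = LSB/2 = 1.49 µV.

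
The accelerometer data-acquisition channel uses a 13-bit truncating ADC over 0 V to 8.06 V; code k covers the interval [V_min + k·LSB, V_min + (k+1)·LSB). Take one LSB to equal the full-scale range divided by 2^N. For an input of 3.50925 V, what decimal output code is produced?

Full-scale range = 8.06 V. LSB = 8.06 V / 2^13 ≈ 0.9839 mV.
V_in − V_min = 3.50925 − (0) = 3.50925 V.
Divide by LSB: 3.50925 × 8192/8.06 = 3566.7216.
Truncating gives code 3566.

3566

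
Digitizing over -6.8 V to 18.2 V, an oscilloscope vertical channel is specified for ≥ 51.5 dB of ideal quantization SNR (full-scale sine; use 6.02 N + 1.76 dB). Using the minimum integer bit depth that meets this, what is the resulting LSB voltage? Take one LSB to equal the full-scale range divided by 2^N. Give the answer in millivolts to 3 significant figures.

The full-scale span is 18.2 − (-6.8) = 25 V.
Solving 6.02 N ≥ 51.5 − 1.76: N ≥ 8.262. Round up → N = 9.
LSB = 25 V ÷ 2^9 = 25/512 V = 48.8 mV.

48.8 mV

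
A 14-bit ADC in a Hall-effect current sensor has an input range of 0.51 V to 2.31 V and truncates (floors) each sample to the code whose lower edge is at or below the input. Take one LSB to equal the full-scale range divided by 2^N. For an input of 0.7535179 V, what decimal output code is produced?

Full-scale range = 2.31 V − (0.51 V) = 1.8 V. LSB = 1.8 V / 2^14 ≈ 109.9 µV.
(V_in − V_min) × 2^14/range = (0.7535179 − (0.51)) × 16384/1.8 = 2216.554.
Floor → code = 2216.

2216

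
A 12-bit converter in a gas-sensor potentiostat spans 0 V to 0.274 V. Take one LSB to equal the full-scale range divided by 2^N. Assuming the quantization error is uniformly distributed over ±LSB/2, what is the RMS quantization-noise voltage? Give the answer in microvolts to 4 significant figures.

Full-scale range = 0.274 V.
LSB = 0.274 V / 2^12 = 66.8945 µV.
σ_q = LSB/√12 = 66.8945 µV/3.4641 = 19.31 µV.

19.31 µV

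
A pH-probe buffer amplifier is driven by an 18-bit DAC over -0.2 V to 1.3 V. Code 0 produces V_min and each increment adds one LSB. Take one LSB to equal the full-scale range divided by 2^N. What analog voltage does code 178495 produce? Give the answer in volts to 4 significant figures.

Span: 1.3 V − (-0.2 V) = 1.5 V. LSB = 1.5 V / 2^18.
Output = V_min + (178495/262144) × range = -0.2 + 0.680904 × 1.5 V
      = -0.2 V + 1.02136 V = 0.821357 V.

0.8214 V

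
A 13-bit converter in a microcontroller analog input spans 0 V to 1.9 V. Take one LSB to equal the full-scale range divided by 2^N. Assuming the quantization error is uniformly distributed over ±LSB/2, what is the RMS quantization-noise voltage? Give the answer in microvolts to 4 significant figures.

Range is 1.9 V.
One LSB is 1.9 V / 8192 = 231.934 µV.
For a uniform distribution on [−LSB/2, +LSB/2], V_rms = LSB/√12 = 231.934 µV/3.4641 = 66.95 µV.

66.95 µV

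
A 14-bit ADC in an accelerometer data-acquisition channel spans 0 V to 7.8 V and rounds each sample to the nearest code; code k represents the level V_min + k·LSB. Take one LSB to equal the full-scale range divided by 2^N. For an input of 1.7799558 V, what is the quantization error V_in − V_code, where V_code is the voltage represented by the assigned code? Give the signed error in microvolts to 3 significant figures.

−85.7 µV

V_FS = 7.8 V. LSB = 7.8 V / 2^14 ≈ 476.1 µV.
Position in LSBs: (1.7799558 − (0)) × 16384/7.8 = 3738.8200; rounding gives k = 3739.
V_code = 0 + (3739/16384) × 7.8 = 1.7800415039 V.
V_in − V_code = 1.7799558 − (1.7800415039) = −85.7 µV.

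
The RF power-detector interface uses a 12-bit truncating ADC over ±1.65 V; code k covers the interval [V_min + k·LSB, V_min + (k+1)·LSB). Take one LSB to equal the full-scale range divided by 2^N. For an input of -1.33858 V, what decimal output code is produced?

386

Range = 1.65 − (-1.65) = 3.3 V. LSB = 3.3 V / 2^12 ≈ 0.8057 mV.
code = ⌊(V_in − V_min)/LSB⌋ = ⌊(V_in − V_min) × 2^12 / range⌋
     = ⌊(-1.33858 − (-1.65)) × 4096 / 3.3⌋ = ⌊0.31142 × 4096/3.3⌋
     = ⌊386.538⌋ = 386.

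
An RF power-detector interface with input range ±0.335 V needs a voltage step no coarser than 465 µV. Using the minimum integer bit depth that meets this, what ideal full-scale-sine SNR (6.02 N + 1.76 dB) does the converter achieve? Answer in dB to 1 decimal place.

68.0 dB

The full-scale span is 0.335 − (-0.335) = 0.67 V.
0.67 V / 465 µV = 1441. Since 2^10 = 1024 and 2^11 = 2048, N = 11.
SNR = 6.02 × 11 + 1.76 = 67.98 dB.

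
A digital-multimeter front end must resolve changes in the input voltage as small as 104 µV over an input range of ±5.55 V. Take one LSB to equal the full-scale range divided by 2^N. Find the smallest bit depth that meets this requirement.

17 bits

Span: 5.55 V − (-5.55 V) = 11.1 V.
11.1 V / 104 µV = 106700. Since 2^16 = 65536 and 2^17 = 131072, N = 17.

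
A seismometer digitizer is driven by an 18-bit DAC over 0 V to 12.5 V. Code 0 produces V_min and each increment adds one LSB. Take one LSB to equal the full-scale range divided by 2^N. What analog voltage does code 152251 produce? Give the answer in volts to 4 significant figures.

Full-scale range = 12.5 V. LSB = 12.5 V / 2^18.
Output = V_min + (152251/262144) × range = 0 + 0.580791 × 12.5 V
      = 0 + 7.25989 = 7.25989 V.

7.260 V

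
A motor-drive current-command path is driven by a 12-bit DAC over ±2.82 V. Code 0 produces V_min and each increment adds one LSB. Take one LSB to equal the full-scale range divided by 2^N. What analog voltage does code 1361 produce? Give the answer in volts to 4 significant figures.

-0.9460 V

Span: 2.82 V − (-2.82 V) = 5.64 V. LSB = 5.64 V / 2^12.
Output = V_min + (1361/4096) × range = -2.82 + 0.332275 × 5.64 V
      = -2.82 + 1.87403 = -0.945967 V.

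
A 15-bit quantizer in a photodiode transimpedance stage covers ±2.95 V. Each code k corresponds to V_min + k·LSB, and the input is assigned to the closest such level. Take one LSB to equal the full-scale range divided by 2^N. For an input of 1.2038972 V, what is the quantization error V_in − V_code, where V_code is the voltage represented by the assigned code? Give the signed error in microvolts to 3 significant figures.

+58.1 µV

Full-scale range = 2.95 V − (-2.95 V) = 5.9 V. LSB = 5.9 V / 2^15 ≈ 180.1 µV.
Position in LSBs: (1.2038972 − (-2.95)) × 32768/5.9 = 23070.3226; rounding gives k = 23070.
V_code = V_min + k × range/2^15 = -2.95 + 23070 × 5.9/32768 = 1.2038391113 V.
e = 1.2038972 − (1.2038391113) = +58.1 µV.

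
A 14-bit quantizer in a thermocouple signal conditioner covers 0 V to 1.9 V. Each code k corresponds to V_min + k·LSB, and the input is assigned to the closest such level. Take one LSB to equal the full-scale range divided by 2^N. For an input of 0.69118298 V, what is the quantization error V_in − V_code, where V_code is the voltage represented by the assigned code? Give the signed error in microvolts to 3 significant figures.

+20.9 µV

V_FS = 1.9 V. LSB = 1.9 V / 2^14 ≈ 116.0 µV.
(0.69118298 − (0)) / LSB = 0.69118298 × 16384/1.9 = 5960.1800. Nearest integer: k = 5960.
V_code = 0 + (5960/16384) × 1.9 = 0.69116210938 V.
Error = V_in − V_code = 0.69118298 − (0.69116210938) = +20.9 µV.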